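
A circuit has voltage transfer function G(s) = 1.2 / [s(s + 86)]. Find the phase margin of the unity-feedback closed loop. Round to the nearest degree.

90°

Gain crossover: |G(jω)| = 1 at ω ≈ 0.014 rad s⁻¹.
∠G(j0.014) = −90° − arctan(0.014/86) ≈ -90.01°
PM = 180° + (-90.01°) = 89.99°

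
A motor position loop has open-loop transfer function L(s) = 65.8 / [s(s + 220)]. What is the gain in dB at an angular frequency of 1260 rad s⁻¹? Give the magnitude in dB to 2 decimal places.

-87.78 dB

|j1260 + 220| = √(1260² + 220²) = 1279
|j1260| = 1260
|L(j1260)| = 65.8 / (1279 × 1260) = 4.0829e-05
20 log₁₀(4.0829e-05) = -87.781 dB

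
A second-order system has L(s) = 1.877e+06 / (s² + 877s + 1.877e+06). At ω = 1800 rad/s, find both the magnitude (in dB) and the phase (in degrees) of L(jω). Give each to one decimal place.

|(j1800)² + 877(j1800) + 1.877e+06| = |-1.363e+06 + j1.5786e+06| = 2.086e+06
|L(j1800)| = 1.877e+06 / 2.086e+06 = 0.89998
20 log₁₀(0.89998) = -0.92 dB
∠[(j1800)² + 877(j1800) + 1.877e+06] = ∠[-1.363e+06 + j1.5786e+06] = 130.81°
∠L(j1800) = −130.81° = -130.81°

|L| = -0.9 dB, ∠L = -130.8°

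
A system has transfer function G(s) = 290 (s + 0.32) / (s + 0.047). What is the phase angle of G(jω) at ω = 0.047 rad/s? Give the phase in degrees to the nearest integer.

∠(j0.047 + 0.32) = arctan(0.047/0.32) = 8.36°
∠(j0.047 + 0.047) = arctan(0.047/0.047) = 45.00°
∠G(j0.047) = 8.36° − 45.00° = -36.64°

-37 deg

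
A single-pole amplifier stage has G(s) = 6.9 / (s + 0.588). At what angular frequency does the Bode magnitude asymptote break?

The single real pole at s = −0.588 gives a corner at ω = 0.588 rad s⁻¹.

0.588 rad s⁻¹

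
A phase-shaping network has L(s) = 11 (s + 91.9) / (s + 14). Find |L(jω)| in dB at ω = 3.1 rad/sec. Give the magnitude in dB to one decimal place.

|j3.1 + 91.9| = √(3.1² + 91.9²) = 91.95
|j3.1 + 14| = √(3.1² + 14²) = 14.34
|L(j3.1)| = 11 × 91.95 / 14.34 = 70.54
20 log₁₀(70.54) = 36.97 dB

37.0 dB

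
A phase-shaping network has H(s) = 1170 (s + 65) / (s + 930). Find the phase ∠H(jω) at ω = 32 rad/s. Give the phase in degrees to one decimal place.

∠(j32 + 65) = arctan(32/65) = 26.21°
∠(j32 + 930) = arctan(32/930) = 1.97°
∠H(j32) = 26.21° − 1.97° = 24.24°

24.2°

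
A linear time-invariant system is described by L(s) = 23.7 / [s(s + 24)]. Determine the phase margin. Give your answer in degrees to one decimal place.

Gain crossover: |L(jω)| = 1 at ω ≈ 0.987 rad s⁻¹.
∠L(j0.987) = −90° − arctan(0.987/24) ≈ -92.35°
PM = 180° + (-92.35°) = 87.65°

87.6 deg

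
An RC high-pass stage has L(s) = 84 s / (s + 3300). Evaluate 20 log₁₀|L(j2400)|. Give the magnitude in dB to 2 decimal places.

33.88 dB

|j2400| = 2400
|j2400 + 3300| = √(2400² + 3300²) = 4080
|L(j2400)| = 84 × 2400 / 4080 = 49.406
20 log₁₀(49.406) = 33.876 dB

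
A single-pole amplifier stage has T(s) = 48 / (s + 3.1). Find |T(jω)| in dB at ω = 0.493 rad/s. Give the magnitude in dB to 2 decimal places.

23.69 dB

|j0.493 + 3.1| = √(0.493² + 3.1²) = 3.139
|T(j0.493)| = 48 / 3.139 = 15.292
20 log₁₀(15.292) = 23.689 dB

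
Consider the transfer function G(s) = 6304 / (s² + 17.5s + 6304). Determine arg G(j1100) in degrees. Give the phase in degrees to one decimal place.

∠[(j1100)² + 17.5(j1100) + 6304] = ∠[-1.2037e+06 + j19250] = 179.08°
∠G(j1100) = −179.08° = -179.08°

-179.1°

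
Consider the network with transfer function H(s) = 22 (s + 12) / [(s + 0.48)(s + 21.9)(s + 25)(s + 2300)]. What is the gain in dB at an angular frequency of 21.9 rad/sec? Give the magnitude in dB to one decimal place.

|j21.9 + 12| = √(21.9² + 12²) = 24.97
|j21.9 + 0.48| = √(21.9² + 0.48²) = 21.91
|j21.9 + 21.9| = √(21.9² + 21.9²) = 30.97
|j21.9 + 25| = √(21.9² + 25²) = 33.24
|j21.9 + 2300| = √(21.9² + 2300²) = 2300
|H(j21.9)| = 22 × 24.97 / (21.91 × 30.97 × 33.24 × 2300) = 1.0593e-05
20 log₁₀(1.0593e-05) = -99.50 dB

-99.5 dB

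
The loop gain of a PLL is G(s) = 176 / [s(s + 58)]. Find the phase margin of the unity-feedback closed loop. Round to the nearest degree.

Gain crossover: |G(jω)| = 1 at ω ≈ 3.03 rad/sec.
∠G(j3.03) = −90° − arctan(3.03/58) ≈ -92.99°
PM = 180° + (-92.99°) = 87.01°

87 deg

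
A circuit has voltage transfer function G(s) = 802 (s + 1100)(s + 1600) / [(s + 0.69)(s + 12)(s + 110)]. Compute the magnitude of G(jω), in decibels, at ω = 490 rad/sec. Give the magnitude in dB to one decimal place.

|j490 + 1100| = √(490² + 1100²) = 1204
|j490 + 1600| = √(490² + 1600²) = 1673
|j490 + 0.69| = √(490² + 0.69²) = 490
|j490 + 12| = √(490² + 12²) = 490.1
|j490 + 110| = √(490² + 110²) = 502.2
|G(j490)| = 802 × 1204 × 1673 / (490 × 490.1 × 502.2) = 13.399
20 log₁₀(13.399) = 22.54 dB

22.5 dB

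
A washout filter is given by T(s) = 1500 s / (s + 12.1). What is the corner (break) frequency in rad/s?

12.1 rad/s

The single real pole at s = −12.1 gives a corner at ω = 12.1 rad/s.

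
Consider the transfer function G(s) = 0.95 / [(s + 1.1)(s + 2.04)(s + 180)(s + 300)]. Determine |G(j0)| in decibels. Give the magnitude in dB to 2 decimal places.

G(0) = 0.95 / (1.1 × 2.04 × 180 × 300) = 7.8398e-06
20 log₁₀(7.8398e-06) = -102.114 dB

-102.11 dB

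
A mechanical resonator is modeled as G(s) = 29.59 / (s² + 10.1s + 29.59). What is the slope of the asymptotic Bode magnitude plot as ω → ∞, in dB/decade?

-40 dB/decade

With 0 zeros and 2 poles, the high-frequency asymptotic slope is 20 × (0 − 2) = -40 dB/decade.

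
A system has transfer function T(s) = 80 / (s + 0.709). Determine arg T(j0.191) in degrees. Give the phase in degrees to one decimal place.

-15.1 deg

∠(j0.191 + 0.709) = arctan(0.191/0.709) = 15.08°
∠T(j0.191) = −15.08° = -15.08°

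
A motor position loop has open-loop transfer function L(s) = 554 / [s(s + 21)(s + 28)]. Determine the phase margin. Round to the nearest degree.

86°

Gain crossover: |L(jω)| = 1 at ω ≈ 0.941 rad/s.
∠L(j0.941) = −90° − arctan(0.941/21) − arctan(0.941/28) ≈ -94.49°
PM = 180° + (-94.49°) = 85.51°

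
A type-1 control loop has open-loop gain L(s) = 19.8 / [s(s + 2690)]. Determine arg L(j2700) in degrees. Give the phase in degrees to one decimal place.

∠(j2700 + 2690) = arctan(2700/2690) = 45.11°
∠(j2700) = 90.00°
∠L(j2700) = − (45.11° + 90.00°) = -135.11°

-135.1 deg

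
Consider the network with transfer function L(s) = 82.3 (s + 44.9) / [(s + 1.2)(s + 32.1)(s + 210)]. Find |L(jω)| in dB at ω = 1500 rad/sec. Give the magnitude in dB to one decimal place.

|j1500 + 44.9| = √(1500² + 44.9²) = 1501
|j1500 + 1.2| = √(1500² + 1.2²) = 1500
|j1500 + 32.1| = √(1500² + 32.1²) = 1500
|j1500 + 210| = √(1500² + 210²) = 1515
|L(j1500)| = 82.3 × 1501 / (1500 × 1500 × 1515) = 3.6232e-05
20 log₁₀(3.6232e-05) = -88.82 dB

-88.8 dB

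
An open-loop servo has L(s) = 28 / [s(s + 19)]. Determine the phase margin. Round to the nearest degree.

86°

Gain crossover: |L(jω)| = 1 at ω ≈ 1.47 rad/s.
∠L(j1.47) = −90° − arctan(1.47/19) ≈ -94.42°
PM = 180° + (-94.42°) = 85.58°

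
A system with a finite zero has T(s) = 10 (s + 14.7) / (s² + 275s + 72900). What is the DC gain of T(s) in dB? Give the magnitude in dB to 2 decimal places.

-53.91 dB

T(0) = 10 × 14.7 / 72900 = 0.0020165
20 log₁₀(0.0020165) = -53.908 dB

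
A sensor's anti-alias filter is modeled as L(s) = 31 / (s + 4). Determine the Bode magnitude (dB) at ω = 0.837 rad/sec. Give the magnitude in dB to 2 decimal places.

17.60 dB

|j0.837 + 4| = √(0.837² + 4²) = 4.087
|L(j0.837)| = 31 / 4.087 = 7.5857
20 log₁₀(7.5857) = 17.600 dB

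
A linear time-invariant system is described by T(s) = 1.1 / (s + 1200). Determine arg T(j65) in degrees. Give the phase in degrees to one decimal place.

-3.1 deg

∠(j65 + 1200) = arctan(65/1200) = 3.10°
∠T(j65) = −3.10° = -3.10°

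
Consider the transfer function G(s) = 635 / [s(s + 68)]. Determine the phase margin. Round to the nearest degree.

Gain crossover: |G(jω)| = 1 at ω ≈ 9.25 rad s⁻¹.
∠G(j9.25) = −90° − arctan(9.25/68) ≈ -97.75°
PM = 180° + (-97.75°) = 82.25°

82 deg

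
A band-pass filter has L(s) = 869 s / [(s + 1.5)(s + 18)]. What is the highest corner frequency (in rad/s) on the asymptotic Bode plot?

18 rad/s

Break frequencies occur at each pole and zero magnitude: 1.5 rad/s, 18 rad/s.
The highest is 18 rad/s.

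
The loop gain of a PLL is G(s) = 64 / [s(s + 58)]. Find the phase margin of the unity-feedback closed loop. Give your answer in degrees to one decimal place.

Gain crossover: |G(jω)| = 1 at ω ≈ 1.1 rad/s.
∠G(j1.1) = −90° − arctan(1.1/58) ≈ -91.09°
PM = 180° + (-91.09°) = 88.91°

88.9°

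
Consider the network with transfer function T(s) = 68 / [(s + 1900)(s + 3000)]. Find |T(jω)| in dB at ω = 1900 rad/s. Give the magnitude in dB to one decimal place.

|j1900 + 1900| = √(1900² + 1900²) = 2687
|j1900 + 3000| = √(1900² + 3000²) = 3551
|T(j1900)| = 68 / (2687 × 3551) = 7.1266e-06
20 log₁₀(7.1266e-06) = -102.94 dB

-102.9 dB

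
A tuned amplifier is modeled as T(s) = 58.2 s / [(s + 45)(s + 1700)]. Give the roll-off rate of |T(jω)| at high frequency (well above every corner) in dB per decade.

-20 dB/decade

With 1 zero and 2 poles, the high-frequency asymptotic slope is 20 × (1 − 2) = -20 dB/decade.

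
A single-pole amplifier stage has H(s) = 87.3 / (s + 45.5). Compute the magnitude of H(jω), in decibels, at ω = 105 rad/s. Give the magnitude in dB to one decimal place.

|j105 + 45.5| = √(105² + 45.5²) = 114.4
|H(j105)| = 87.3 / 114.4 = 0.76288
20 log₁₀(0.76288) = -2.35 dB

-2.4 dB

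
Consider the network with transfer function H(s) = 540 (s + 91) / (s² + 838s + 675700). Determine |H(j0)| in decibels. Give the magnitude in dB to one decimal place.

-22.8 dB

H(0) = 540 × 91 / 675700 = 0.072725
20 log₁₀(0.072725) = -22.77 dB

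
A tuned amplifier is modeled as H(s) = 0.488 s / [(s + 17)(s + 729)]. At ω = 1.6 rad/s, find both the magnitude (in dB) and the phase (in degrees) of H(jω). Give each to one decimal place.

|H| = -84.1 dB, ∠H = 84.5°

|j1.6| = 1.6
|j1.6 + 17| = √(1.6² + 17²) = 17.08
|j1.6 + 729| = √(1.6² + 729²) = 729
|H(j1.6)| = 0.488 × 1.6 / (17.08 × 729) = 6.2726e-05
20 log₁₀(6.2726e-05) = -84.05 dB
∠(j1.6) = 90.00°
∠(j1.6 + 17) = arctan(1.6/17) = 5.38°
∠(j1.6 + 729) = arctan(1.6/729) = 0.13°
∠H(j1.6) = 90.00° − (5.38° + 0.13°) = 84.50°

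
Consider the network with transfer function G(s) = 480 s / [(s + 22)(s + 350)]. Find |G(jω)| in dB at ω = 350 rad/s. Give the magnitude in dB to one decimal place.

|j350| = 350
|j350 + 22| = √(350² + 22²) = 350.7
|j350 + 350| = √(350² + 350²) = 495
|G(j350)| = 480 × 350 / (350.7 × 495) = 0.96784
20 log₁₀(0.96784) = -0.28 dB

-0.3 dB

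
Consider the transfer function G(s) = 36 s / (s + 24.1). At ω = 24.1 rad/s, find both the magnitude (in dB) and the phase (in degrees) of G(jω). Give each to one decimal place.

|G| = 28.1 dB, ∠G = 45.0 deg

|j24.1| = 24.1
|j24.1 + 24.1| = √(24.1² + 24.1²) = 34.08
|G(j24.1)| = 36 × 24.1 / 34.08 = 25.456
20 log₁₀(25.456) = 28.12 dB
∠(j24.1) = 90.00°
∠(j24.1 + 24.1) = arctan(24.1/24.1) = 45.00°
∠G(j24.1) = 90.00° − 45.00° = 45.00°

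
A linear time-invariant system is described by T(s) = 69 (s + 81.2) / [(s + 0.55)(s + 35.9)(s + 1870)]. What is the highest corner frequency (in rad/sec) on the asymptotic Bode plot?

1870 rad/sec

Break frequencies occur at each pole and zero magnitude: 0.55 rad/sec, 35.9 rad/sec, 81.2 rad/sec, 1870 rad/sec.
The highest is 1870 rad/sec.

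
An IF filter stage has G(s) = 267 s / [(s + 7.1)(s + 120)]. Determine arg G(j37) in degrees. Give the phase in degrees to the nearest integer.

∠(j37) = 90.00°
∠(j37 + 7.1) = arctan(37/7.1) = 79.14°
∠(j37 + 120) = arctan(37/120) = 17.14°
∠G(j37) = 90.00° − (79.14° + 17.14°) = -6.27°

-6°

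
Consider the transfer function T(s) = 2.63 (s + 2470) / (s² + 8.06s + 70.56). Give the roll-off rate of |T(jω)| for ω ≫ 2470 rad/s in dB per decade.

-20 dB/decade

With 1 zero and 2 poles, the high-frequency asymptotic slope is 20 × (1 − 2) = -20 dB/decade.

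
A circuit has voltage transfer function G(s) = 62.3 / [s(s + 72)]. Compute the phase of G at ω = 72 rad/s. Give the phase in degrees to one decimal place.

∠(j72 + 72) = arctan(72/72) = 45.00°
∠(j72) = 90.00°
∠G(j72) = − (45.00° + 90.00°) = -135.00°

-135.0°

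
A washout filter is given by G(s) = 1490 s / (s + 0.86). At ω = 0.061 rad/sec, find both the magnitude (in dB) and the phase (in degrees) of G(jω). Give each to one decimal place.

|G| = 40.5 dB, ∠G = 85.9°

|j0.061| = 0.061
|j0.061 + 0.86| = √(0.061² + 0.86²) = 0.8622
|G(j0.061)| = 1490 × 0.061 / 0.8622 = 105.42
20 log₁₀(105.42) = 40.46 dB
∠(j0.061) = 90.00°
∠(j0.061 + 0.86) = arctan(0.061/0.86) = 4.06°
∠G(j0.061) = 90.00° − 4.06° = 85.94°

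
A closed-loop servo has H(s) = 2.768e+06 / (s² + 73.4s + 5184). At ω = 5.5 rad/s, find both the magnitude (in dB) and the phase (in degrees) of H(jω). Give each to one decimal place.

|H| = 54.6 dB, ∠H = -4.5 deg

|(j5.5)² + 73.4(j5.5) + 5184| = |5153.8 + j403.7| = 5170
|H(j5.5)| = 2.768e+06 / 5170 = 535.44
20 log₁₀(535.44) = 54.57 dB
∠[(j5.5)² + 73.4(j5.5) + 5184] = ∠[5153.8 + j403.7] = 4.48°
∠H(j5.5) = −4.48° = -4.48°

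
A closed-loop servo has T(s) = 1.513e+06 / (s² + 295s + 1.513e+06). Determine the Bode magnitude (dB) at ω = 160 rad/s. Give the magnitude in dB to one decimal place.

|(j160)² + 295(j160) + 1.513e+06| = |1.4874e+06 + j47200| = 1.488e+06
|T(j160)| = 1.513e+06 / 1.488e+06 = 1.0167
20 log₁₀(1.0167) = 0.14 dB

0.1 dB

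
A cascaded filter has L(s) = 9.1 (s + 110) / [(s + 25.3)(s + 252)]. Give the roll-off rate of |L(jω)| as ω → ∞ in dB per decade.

-20 dB/decade

With 1 zero and 2 poles, the high-frequency asymptotic slope is 20 × (1 − 2) = -20 dB/decade.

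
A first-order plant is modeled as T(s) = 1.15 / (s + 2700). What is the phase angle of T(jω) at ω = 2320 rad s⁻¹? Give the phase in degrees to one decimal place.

∠(j2320 + 2700) = arctan(2320/2700) = 40.67°
∠T(j2320) = −40.67° = -40.67°

-40.7°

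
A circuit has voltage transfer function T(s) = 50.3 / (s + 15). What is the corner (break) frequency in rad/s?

The single real pole at s = −15 gives a corner at ω = 15 rad/s.

15 rad/s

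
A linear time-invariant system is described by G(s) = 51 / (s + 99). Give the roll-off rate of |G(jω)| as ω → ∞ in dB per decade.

With 0 zeros and 1 pole, the high-frequency asymptotic slope is 20 × (0 − 1) = -20 dB/decade.

-20 dB/decade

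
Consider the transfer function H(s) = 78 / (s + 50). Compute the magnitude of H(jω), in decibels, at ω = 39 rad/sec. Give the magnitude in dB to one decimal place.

1.8 dB

|j39 + 50| = √(39² + 50²) = 63.41
|H(j39)| = 78 / 63.41 = 1.2301
20 log₁₀(1.2301) = 1.80 dB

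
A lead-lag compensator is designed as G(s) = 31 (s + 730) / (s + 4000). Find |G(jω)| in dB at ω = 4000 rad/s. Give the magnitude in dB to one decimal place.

27.0 dB

|j4000 + 730| = √(4000² + 730²) = 4066
|j4000 + 4000| = √(4000² + 4000²) = 5657
|G(j4000)| = 31 × 4066 / 5657 = 22.282
20 log₁₀(22.282) = 26.96 dB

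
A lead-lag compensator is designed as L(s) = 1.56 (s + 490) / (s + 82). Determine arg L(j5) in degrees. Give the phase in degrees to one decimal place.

-2.9°

∠(j5 + 490) = arctan(5/490) = 0.58°
∠(j5 + 82) = arctan(5/82) = 3.49°
∠L(j5) = 0.58° − 3.49° = -2.90°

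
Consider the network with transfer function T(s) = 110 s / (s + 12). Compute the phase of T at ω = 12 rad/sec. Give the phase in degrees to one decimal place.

45.0°

∠(j12) = 90.00°
∠(j12 + 12) = arctan(12/12) = 45.00°
∠T(j12) = 90.00° − 45.00° = 45.00°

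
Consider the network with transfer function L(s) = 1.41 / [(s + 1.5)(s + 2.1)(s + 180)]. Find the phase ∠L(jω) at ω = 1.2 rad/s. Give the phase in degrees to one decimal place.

∠(j1.2 + 1.5) = arctan(1.2/1.5) = 38.66°
∠(j1.2 + 2.1) = arctan(1.2/2.1) = 29.74°
∠(j1.2 + 180) = arctan(1.2/180) = 0.38°
∠L(j1.2) = − (38.66° + 29.74° + 0.38°) = -68.79°

-68.8°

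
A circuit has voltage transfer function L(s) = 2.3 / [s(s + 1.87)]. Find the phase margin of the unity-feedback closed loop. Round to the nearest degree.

Gain crossover: |L(jω)| = 1 at ω ≈ 1.07 rad s⁻¹.
∠L(j1.07) = −90° − arctan(1.07/1.87) ≈ -119.73°
PM = 180° + (-119.73°) = 60.27°

60°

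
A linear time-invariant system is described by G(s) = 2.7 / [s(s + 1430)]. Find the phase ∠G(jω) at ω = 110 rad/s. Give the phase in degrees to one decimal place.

∠(j110 + 1430) = arctan(110/1430) = 4.40°
∠(j110) = 90.00°
∠G(j110) = − (4.40° + 90.00°) = -94.40°

-94.4°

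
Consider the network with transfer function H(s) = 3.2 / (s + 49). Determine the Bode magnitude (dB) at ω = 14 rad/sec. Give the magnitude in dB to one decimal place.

-24.0 dB

|j14 + 49| = √(14² + 49²) = 50.96
|H(j14)| = 3.2 / 50.96 = 0.062793
20 log₁₀(0.062793) = -24.04 dB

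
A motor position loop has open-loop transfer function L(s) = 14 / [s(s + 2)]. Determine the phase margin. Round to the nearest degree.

30°

Gain crossover: |L(jω)| = 1 at ω ≈ 3.48 rad s⁻¹.
∠L(j3.48) = −90° − arctan(3.48/2) ≈ -150.15°
PM = 180° + (-150.15°) = 29.85°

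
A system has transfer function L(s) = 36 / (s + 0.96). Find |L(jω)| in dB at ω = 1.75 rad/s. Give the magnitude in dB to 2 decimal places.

25.12 dB

|j1.75 + 0.96| = √(1.75² + 0.96²) = 1.996
|L(j1.75)| = 36 / 1.996 = 18.036
20 log₁₀(18.036) = 25.123 dB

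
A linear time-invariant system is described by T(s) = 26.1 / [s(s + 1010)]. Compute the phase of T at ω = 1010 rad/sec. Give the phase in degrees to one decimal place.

∠(j1010 + 1010) = arctan(1010/1010) = 45.00°
∠(j1010) = 90.00°
∠T(j1010) = − (45.00° + 90.00°) = -135.00°

-135.0°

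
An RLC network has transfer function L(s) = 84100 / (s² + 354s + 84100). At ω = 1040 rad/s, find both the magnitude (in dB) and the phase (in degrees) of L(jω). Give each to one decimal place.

|(j1040)² + 354(j1040) + 84100| = |-9.975e+05 + j3.6816e+05| = 1.063e+06
|L(j1040)| = 84100 / 1.063e+06 = 0.079095
20 log₁₀(0.079095) = -22.04 dB
∠[(j1040)² + 354(j1040) + 84100] = ∠[-9.975e+05 + j3.6816e+05] = 159.74°
∠L(j1040) = −159.74° = -159.74°

|L| = -22.0 dB, ∠L = -159.7°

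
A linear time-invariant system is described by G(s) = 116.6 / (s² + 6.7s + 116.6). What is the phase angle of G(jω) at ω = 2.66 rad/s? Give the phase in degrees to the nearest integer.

∠[(j2.66)² + 6.7(j2.66) + 116.6] = ∠[109.52 + j17.822] = 9.24°
∠G(j2.66) = −9.24° = -9.24°

-9°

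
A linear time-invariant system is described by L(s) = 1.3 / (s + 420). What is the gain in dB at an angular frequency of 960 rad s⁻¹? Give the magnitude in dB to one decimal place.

-58.1 dB

|j960 + 420| = √(960² + 420²) = 1048
|L(j960)| = 1.3 / 1048 = 0.0012406
20 log₁₀(0.0012406) = -58.13 dB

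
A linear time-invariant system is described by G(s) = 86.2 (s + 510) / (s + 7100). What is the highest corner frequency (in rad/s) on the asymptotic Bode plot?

Break frequencies occur at each pole and zero magnitude: 510 rad/s, 7100 rad/s.
The highest is 7100 rad/s.

7100 rad/s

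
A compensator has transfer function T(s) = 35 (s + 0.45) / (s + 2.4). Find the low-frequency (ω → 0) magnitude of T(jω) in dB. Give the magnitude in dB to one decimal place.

16.3 dB

T(0) = 35 × 0.45 / 2.4 = 6.5625
20 log₁₀(6.5625) = 16.34 dB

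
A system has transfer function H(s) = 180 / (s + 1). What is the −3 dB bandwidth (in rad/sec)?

For a single-pole low-pass, the −3 dB point is at the pole: ω = 1 rad/sec.

1 rad/sec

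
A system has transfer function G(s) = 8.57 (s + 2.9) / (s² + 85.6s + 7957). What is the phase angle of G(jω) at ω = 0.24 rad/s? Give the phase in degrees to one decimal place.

4.6°

∠(j0.24 + 2.9) = arctan(0.24/2.9) = 4.73°
∠[(j0.24)² + 85.6(j0.24) + 7957] = ∠[7956.9 + j20.544] = 0.15°
∠G(j0.24) = 4.73° − 0.15° = 4.58°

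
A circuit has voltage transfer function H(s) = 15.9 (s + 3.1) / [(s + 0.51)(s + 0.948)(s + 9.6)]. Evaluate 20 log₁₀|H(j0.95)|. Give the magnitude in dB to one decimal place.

11.3 dB

|j0.95 + 3.1| = √(0.95² + 3.1²) = 3.242
|j0.95 + 0.51| = √(0.95² + 0.51²) = 1.078
|j0.95 + 0.948| = √(0.95² + 0.948²) = 1.342
|j0.95 + 9.6| = √(0.95² + 9.6²) = 9.647
|H(j0.95)| = 15.9 × 3.242 / (1.078 × 1.342 × 9.647) = 3.6929
20 log₁₀(3.6929) = 11.35 dB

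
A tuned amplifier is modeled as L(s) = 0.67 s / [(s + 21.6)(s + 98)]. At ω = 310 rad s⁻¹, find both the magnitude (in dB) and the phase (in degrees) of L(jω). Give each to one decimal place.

|L| = -53.7 dB, ∠L = -68.5 deg

|j310| = 310
|j310 + 21.6| = √(310² + 21.6²) = 310.8
|j310 + 98| = √(310² + 98²) = 325.1
|L(j310)| = 0.67 × 310 / (310.8 × 325.1) = 0.0020558
20 log₁₀(0.0020558) = -53.74 dB
∠(j310) = 90.00°
∠(j310 + 21.6) = arctan(310/21.6) = 86.01°
∠(j310 + 98) = arctan(310/98) = 72.46°
∠L(j310) = 90.00° − (86.01° + 72.46°) = -68.47°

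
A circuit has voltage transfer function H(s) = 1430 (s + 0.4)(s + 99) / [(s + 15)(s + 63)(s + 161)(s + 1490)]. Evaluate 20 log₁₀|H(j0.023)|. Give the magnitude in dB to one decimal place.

|j0.023 + 0.4| = √(0.023² + 0.4²) = 0.4007
|j0.023 + 99| = √(0.023² + 99²) = 99
|j0.023 + 15| = √(0.023² + 15²) = 15
|j0.023 + 63| = √(0.023² + 63²) = 63
|j0.023 + 161| = √(0.023² + 161²) = 161
|j0.023 + 1490| = √(0.023² + 1490²) = 1490
|H(j0.023)| = 1430 × 0.4007 × 99 / (15 × 63 × 161 × 1490) = 0.00025021
20 log₁₀(0.00025021) = -72.03 dB

-72.0 dB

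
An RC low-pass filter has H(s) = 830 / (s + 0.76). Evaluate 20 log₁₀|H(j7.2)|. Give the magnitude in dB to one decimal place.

|j7.2 + 0.76| = √(7.2² + 0.76²) = 7.24
|H(j7.2)| = 830 / 7.24 = 114.64
20 log₁₀(114.64) = 41.19 dB

41.2 dB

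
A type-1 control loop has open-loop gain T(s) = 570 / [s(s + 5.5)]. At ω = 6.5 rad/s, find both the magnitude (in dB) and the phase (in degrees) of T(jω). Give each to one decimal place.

|T| = 20.3 dB, ∠T = -139.8 deg

|j6.5 + 5.5| = √(6.5² + 5.5²) = 8.515
|j6.5| = 6.5
|T(j6.5)| = 570 / (8.515 × 6.5) = 10.299
20 log₁₀(10.299) = 20.26 dB
∠(j6.5 + 5.5) = arctan(6.5/5.5) = 49.76°
∠(j6.5) = 90.00°
∠T(j6.5) = − (49.76° + 90.00°) = -139.76°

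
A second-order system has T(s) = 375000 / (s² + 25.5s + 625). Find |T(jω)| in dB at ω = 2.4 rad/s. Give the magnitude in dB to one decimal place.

|(j2.4)² + 25.5(j2.4) + 625| = |619.24 + j61.2| = 622.3
|T(j2.4)| = 375000 / 622.3 = 602.65
20 log₁₀(602.65) = 55.60 dB

55.6 dB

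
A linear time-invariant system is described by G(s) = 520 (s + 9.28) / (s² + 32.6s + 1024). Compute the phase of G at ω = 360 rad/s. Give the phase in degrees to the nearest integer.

-86°

∠(j360 + 9.28) = arctan(360/9.28) = 88.52°
∠[(j360)² + 32.6(j360) + 1024] = ∠[-1.2858e+05 + j11736] = 174.78°
∠G(j360) = 88.52° − 174.78° = -86.26°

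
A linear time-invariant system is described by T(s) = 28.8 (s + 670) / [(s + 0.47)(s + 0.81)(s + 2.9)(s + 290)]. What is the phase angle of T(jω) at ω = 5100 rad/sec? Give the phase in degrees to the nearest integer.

-274°

∠(j5100 + 670) = arctan(5100/670) = 82.52°
∠(j5100 + 0.47) = arctan(5100/0.47) = 89.99°
∠(j5100 + 0.81) = arctan(5100/0.81) = 89.99°
∠(j5100 + 2.9) = arctan(5100/2.9) = 89.97°
∠(j5100 + 290) = arctan(5100/290) = 86.75°
∠T(j5100) = 82.52° − (89.99° + 89.99° + 89.97° + 86.75°) = -274.18°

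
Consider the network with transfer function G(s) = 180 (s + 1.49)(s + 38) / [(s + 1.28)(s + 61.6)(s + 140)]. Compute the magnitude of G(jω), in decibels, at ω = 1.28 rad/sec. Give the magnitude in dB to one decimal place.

-1.3 dB

|j1.28 + 1.49| = √(1.28² + 1.49²) = 1.964
|j1.28 + 38| = √(1.28² + 38²) = 38.02
|j1.28 + 1.28| = √(1.28² + 1.28²) = 1.81
|j1.28 + 61.6| = √(1.28² + 61.6²) = 61.61
|j1.28 + 140| = √(1.28² + 140²) = 140
|G(j1.28)| = 180 × 1.964 × 38.02 / (1.81 × 61.61 × 140) = 0.86093
20 log₁₀(0.86093) = -1.30 dB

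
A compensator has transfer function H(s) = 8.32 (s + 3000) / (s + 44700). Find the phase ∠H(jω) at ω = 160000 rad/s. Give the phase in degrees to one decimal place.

14.5 deg

∠(j160000 + 3000) = arctan(160000/3000) = 88.93°
∠(j160000 + 44700) = arctan(160000/44700) = 74.39°
∠H(j160000) = 88.93° − 74.39° = 14.53°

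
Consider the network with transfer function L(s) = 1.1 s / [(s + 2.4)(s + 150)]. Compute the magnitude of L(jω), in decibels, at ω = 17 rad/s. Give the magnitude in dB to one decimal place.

-42.8 dB

|j17| = 17
|j17 + 2.4| = √(17² + 2.4²) = 17.17
|j17 + 150| = √(17² + 150²) = 151
|L(j17)| = 1.1 × 17 / (17.17 × 151) = 0.0072151
20 log₁₀(0.0072151) = -42.84 dB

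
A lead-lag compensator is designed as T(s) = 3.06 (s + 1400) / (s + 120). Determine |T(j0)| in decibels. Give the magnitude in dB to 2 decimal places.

T(0) = 3.06 × 1400 / 120 = 35.7
20 log₁₀(35.7) = 31.053 dB

31.05 dB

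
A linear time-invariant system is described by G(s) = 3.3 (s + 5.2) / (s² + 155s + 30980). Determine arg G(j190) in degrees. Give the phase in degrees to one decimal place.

-11.4°

∠(j190 + 5.2) = arctan(190/5.2) = 88.43°
∠[(j190)² + 155(j190) + 30980] = ∠[-5120 + j29450] = 99.86°
∠G(j190) = 88.43° − 99.86° = -11.43°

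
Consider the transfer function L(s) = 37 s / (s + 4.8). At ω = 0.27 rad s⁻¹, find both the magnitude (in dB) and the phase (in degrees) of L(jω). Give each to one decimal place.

|L| = 6.4 dB, ∠L = 86.8 deg

|j0.27| = 0.27
|j0.27 + 4.8| = √(0.27² + 4.8²) = 4.808
|L(j0.27)| = 37 × 0.27 / 4.808 = 2.078
20 log₁₀(2.078) = 6.35 dB
∠(j0.27) = 90.00°
∠(j0.27 + 4.8) = arctan(0.27/4.8) = 3.22°
∠L(j0.27) = 90.00° − 3.22° = 86.78°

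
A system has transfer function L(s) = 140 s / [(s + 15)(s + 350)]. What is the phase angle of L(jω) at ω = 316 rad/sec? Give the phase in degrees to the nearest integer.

∠(j316) = 90.00°
∠(j316 + 15) = arctan(316/15) = 87.28°
∠(j316 + 350) = arctan(316/350) = 42.08°
∠L(j316) = 90.00° − (87.28° + 42.08°) = -39.36°

-39°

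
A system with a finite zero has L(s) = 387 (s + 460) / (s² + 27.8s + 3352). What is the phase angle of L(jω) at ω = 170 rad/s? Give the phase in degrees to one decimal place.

∠(j170 + 460) = arctan(170/460) = 20.28°
∠[(j170)² + 27.8(j170) + 3352] = ∠[-25548 + j4726] = 169.52°
∠L(j170) = 20.28° − 169.52° = -149.24°

-149.2°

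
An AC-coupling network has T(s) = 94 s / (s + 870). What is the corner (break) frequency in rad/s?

870 rad/s

The single real pole at s = −870 gives a corner at ω = 870 rad/s.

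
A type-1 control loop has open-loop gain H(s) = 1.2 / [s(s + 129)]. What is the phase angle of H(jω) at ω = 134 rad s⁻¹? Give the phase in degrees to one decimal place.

-136.1°

∠(j134 + 129) = arctan(134/129) = 46.09°
∠(j134) = 90.00°
∠H(j134) = − (46.09° + 90.00°) = -136.09°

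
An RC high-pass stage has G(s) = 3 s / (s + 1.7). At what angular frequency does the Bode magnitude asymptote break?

The single real pole at s = −1.7 gives a corner at ω = 1.7 rad s⁻¹.

1.7 rad s⁻¹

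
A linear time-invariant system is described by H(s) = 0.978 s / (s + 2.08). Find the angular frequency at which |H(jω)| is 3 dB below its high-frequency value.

For a single-pole high-pass, the −3 dB point is at the pole: ω = 2.08 rad/s.

2.08 rad/s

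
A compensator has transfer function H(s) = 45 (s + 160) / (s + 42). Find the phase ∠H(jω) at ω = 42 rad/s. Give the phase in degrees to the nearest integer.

-30 deg

∠(j42 + 160) = arctan(42/160) = 14.71°
∠(j42 + 42) = arctan(42/42) = 45.00°
∠H(j42) = 14.71° − 45.00° = -30.29°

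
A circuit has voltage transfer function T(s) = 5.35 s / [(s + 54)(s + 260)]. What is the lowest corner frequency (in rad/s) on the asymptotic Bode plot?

Break frequencies occur at each pole and zero magnitude: 54 rad/s, 260 rad/s.
The lowest is 54 rad/s.

54 rad/s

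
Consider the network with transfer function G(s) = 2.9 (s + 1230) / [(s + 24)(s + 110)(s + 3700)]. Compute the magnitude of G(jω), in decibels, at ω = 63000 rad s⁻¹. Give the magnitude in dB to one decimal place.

|j63000 + 1230| = √(63000² + 1230²) = 6.301e+04
|j63000 + 24| = √(63000² + 24²) = 6.3e+04
|j63000 + 110| = √(63000² + 110²) = 6.3e+04
|j63000 + 3700| = √(63000² + 3700²) = 6.311e+04
|G(j63000)| = 2.9 × 6.301e+04 / (6.3e+04 × 6.3e+04 × 6.311e+04) = 7.2954e-10
20 log₁₀(7.2954e-10) = -182.74 dB

-182.7 dB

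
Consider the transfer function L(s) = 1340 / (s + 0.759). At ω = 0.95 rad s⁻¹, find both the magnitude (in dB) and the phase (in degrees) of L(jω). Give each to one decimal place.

|j0.95 + 0.759| = √(0.95² + 0.759²) = 1.216
|L(j0.95)| = 1340 / 1.216 = 1102
20 log₁₀(1102) = 60.84 dB
∠(j0.95 + 0.759) = arctan(0.95/0.759) = 51.38°
∠L(j0.95) = −51.38° = -51.38°

|L| = 60.8 dB, ∠L = -51.4 deg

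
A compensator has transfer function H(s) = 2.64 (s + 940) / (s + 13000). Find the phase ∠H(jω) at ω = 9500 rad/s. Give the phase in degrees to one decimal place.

∠(j9500 + 940) = arctan(9500/940) = 84.35°
∠(j9500 + 13000) = arctan(9500/13000) = 36.16°
∠H(j9500) = 84.35° − 36.16° = 48.19°

48.2°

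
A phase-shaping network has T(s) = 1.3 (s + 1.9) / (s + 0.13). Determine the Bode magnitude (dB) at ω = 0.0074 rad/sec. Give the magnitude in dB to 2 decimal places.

25.56 dB

|j0.0074 + 1.9| = √(0.0074² + 1.9²) = 1.9
|j0.0074 + 0.13| = √(0.0074² + 0.13²) = 0.1302
|T(j0.0074)| = 1.3 × 1.9 / 0.1302 = 18.969
20 log₁₀(18.969) = 25.561 dB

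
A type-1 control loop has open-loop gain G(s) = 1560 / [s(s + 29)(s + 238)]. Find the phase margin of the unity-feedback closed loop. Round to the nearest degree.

89 deg

Gain crossover: |G(jω)| = 1 at ω ≈ 0.226 rad/s.
∠G(j0.226) = −90° − arctan(0.226/29) − arctan(0.226/238) ≈ -90.50°
PM = 180° + (-90.50°) = 89.50°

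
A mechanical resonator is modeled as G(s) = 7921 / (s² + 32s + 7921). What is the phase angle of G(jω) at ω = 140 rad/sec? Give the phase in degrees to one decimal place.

∠[(j140)² + 32(j140) + 7921] = ∠[-11679 + j4480] = 159.01°
∠G(j140) = −159.01° = -159.01°

-159.0°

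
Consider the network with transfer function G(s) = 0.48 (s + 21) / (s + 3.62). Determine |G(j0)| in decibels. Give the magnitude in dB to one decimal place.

G(0) = 0.48 × 21 / 3.62 = 2.7845
20 log₁₀(2.7845) = 8.90 dB

8.9 dB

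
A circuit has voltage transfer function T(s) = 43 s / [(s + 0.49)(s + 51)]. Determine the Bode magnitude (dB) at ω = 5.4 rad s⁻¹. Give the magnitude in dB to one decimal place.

|j5.4| = 5.4
|j5.4 + 0.49| = √(5.4² + 0.49²) = 5.422
|j5.4 + 51| = √(5.4² + 51²) = 51.29
|T(j5.4)| = 43 × 5.4 / (5.422 × 51.29) = 0.83502
20 log₁₀(0.83502) = -1.57 dB

-1.6 dB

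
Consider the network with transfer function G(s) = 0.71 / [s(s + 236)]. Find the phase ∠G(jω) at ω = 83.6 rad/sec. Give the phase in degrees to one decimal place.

-109.5 deg

∠(j83.6 + 236) = arctan(83.6/236) = 19.51°
∠(j83.6) = 90.00°
∠G(j83.6) = − (19.51° + 90.00°) = -109.51°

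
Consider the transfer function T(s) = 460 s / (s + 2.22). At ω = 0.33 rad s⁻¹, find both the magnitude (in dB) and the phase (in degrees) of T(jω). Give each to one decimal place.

|T| = 36.6 dB, ∠T = 81.5 deg

|j0.33| = 0.33
|j0.33 + 2.22| = √(0.33² + 2.22²) = 2.244
|T(j0.33)| = 460 × 0.33 / 2.244 = 67.635
20 log₁₀(67.635) = 36.60 dB
∠(j0.33) = 90.00°
∠(j0.33 + 2.22) = arctan(0.33/2.22) = 8.46°
∠T(j0.33) = 90.00° − 8.46° = 81.54°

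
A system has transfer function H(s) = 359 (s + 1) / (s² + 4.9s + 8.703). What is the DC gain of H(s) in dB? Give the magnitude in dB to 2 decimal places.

H(0) = 359 × 1 / 8.703 = 41.25
20 log₁₀(41.25) = 32.309 dB

32.31 dB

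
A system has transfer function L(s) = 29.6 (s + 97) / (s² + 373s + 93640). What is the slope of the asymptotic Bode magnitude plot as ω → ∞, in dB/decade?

-20 dB/decade

With 1 zero and 2 poles, the high-frequency asymptotic slope is 20 × (1 − 2) = -20 dB/decade.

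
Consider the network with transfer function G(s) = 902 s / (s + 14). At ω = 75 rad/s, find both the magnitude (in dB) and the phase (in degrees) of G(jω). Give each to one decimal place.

|G| = 59.0 dB, ∠G = 10.6°

|j75| = 75
|j75 + 14| = √(75² + 14²) = 76.3
|G(j75)| = 902 × 75 / 76.3 = 886.68
20 log₁₀(886.68) = 58.96 dB
∠(j75) = 90.00°
∠(j75 + 14) = arctan(75/14) = 79.43°
∠G(j75) = 90.00° − 79.43° = 10.57°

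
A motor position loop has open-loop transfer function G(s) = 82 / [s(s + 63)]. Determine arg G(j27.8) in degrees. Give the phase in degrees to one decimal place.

∠(j27.8 + 63) = arctan(27.8/63) = 23.81°
∠(j27.8) = 90.00°
∠G(j27.8) = − (23.81° + 90.00°) = -113.81°

-113.8 deg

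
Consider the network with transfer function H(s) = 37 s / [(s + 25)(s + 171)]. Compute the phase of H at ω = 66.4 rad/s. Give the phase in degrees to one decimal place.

-0.6°

∠(j66.4) = 90.00°
∠(j66.4 + 25) = arctan(66.4/25) = 69.37°
∠(j66.4 + 171) = arctan(66.4/171) = 21.22°
∠H(j66.4) = 90.00° − (69.37° + 21.22°) = -0.59°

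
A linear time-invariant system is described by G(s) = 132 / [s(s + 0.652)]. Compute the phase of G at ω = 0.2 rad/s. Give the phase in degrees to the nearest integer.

-107 deg

∠(j0.2 + 0.652) = arctan(0.2/0.652) = 17.05°
∠(j0.2) = 90.00°
∠G(j0.2) = − (17.05° + 90.00°) = -107.05°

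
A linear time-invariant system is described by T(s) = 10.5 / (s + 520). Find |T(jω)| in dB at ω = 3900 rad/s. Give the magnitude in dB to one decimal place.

-51.5 dB

|j3900 + 520| = √(3900² + 520²) = 3935
|T(j3900)| = 10.5 / 3935 = 0.0026687
20 log₁₀(0.0026687) = -51.47 dB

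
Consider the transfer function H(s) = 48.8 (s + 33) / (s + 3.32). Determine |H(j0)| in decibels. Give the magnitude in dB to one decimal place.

53.7 dB

H(0) = 48.8 × 33 / 3.32 = 485.06
20 log₁₀(485.06) = 53.72 dB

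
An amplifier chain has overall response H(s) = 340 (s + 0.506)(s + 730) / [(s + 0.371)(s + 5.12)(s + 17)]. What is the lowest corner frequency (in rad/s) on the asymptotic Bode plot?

0.371 rad/s

Break frequencies occur at each pole and zero magnitude: 0.371 rad/s, 0.506 rad/s, 5.12 rad/s, 17 rad/s, 730 rad/s.
The lowest is 0.371 rad/s.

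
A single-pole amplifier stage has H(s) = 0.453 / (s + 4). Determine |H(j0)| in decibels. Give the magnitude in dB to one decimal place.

H(0) = 0.453 / 4 = 0.11325
20 log₁₀(0.11325) = -18.92 dB

-18.9 dB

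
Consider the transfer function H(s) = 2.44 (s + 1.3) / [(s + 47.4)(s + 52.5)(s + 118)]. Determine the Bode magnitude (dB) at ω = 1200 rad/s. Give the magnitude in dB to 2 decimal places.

-115.48 dB

|j1200 + 1.3| = √(1200² + 1.3²) = 1200
|j1200 + 47.4| = √(1200² + 47.4²) = 1201
|j1200 + 52.5| = √(1200² + 52.5²) = 1201
|j1200 + 118| = √(1200² + 118²) = 1206
|H(j1200)| = 2.44 × 1200 / (1201 × 1201 × 1206) = 1.6834e-06
20 log₁₀(1.6834e-06) = -115.476 dB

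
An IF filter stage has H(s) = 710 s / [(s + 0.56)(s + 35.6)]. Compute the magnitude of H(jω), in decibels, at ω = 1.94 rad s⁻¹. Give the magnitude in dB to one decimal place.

|j1.94| = 1.94
|j1.94 + 0.56| = √(1.94² + 0.56²) = 2.019
|j1.94 + 35.6| = √(1.94² + 35.6²) = 35.65
|H(j1.94)| = 710 × 1.94 / (2.019 × 35.65) = 19.133
20 log₁₀(19.133) = 25.64 dB

25.6 dB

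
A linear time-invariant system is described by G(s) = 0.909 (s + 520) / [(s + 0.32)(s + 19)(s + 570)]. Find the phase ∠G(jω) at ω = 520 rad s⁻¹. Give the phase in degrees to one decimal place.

-175.2°

∠(j520 + 520) = arctan(520/520) = 45.00°
∠(j520 + 0.32) = arctan(520/0.32) = 89.96°
∠(j520 + 19) = arctan(520/19) = 87.91°
∠(j520 + 570) = arctan(520/570) = 42.37°
∠G(j520) = 45.00° − (89.96° + 87.91° + 42.37°) = -175.25°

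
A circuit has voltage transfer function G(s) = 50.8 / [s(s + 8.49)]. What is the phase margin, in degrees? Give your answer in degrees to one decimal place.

Gain crossover: |G(jω)| = 1 at ω ≈ 5.12 rad/s.
∠G(j5.12) = −90° − arctan(5.12/8.49) ≈ -121.11°
PM = 180° + (-121.11°) = 58.89°

58.9°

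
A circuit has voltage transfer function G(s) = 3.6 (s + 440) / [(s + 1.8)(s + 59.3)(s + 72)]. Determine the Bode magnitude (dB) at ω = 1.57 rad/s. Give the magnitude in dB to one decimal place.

|j1.57 + 440| = √(1.57² + 440²) = 440
|j1.57 + 1.8| = √(1.57² + 1.8²) = 2.388
|j1.57 + 59.3| = √(1.57² + 59.3²) = 59.32
|j1.57 + 72| = √(1.57² + 72²) = 72.02
|G(j1.57)| = 3.6 × 440 / (2.388 × 59.32 × 72.02) = 0.15524
20 log₁₀(0.15524) = -16.18 dB

-16.2 dB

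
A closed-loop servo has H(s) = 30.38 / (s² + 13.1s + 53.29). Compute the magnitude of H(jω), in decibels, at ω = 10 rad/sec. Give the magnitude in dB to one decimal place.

|(j10)² + 13.1(j10) + 53.29| = |-46.71 + j131| = 139.1
|H(j10)| = 30.38 / 139.1 = 0.21844
20 log₁₀(0.21844) = -13.21 dB

-13.2 dB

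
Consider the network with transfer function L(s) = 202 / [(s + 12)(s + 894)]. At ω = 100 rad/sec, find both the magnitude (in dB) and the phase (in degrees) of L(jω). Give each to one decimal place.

|j100 + 12| = √(100² + 12²) = 100.7
|j100 + 894| = √(100² + 894²) = 899.6
|L(j100)| = 202 / (100.7 × 899.6) = 0.0022295
20 log₁₀(0.0022295) = -53.04 dB
∠(j100 + 12) = arctan(100/12) = 83.16°
∠(j100 + 894) = arctan(100/894) = 6.38°
∠L(j100) = − (83.16° + 6.38°) = -89.54°

|L| = -53.0 dB, ∠L = -89.5 deg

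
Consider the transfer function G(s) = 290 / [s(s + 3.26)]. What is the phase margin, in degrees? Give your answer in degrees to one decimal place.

10.9°

Gain crossover: |G(jω)| = 1 at ω ≈ 16.9 rad s⁻¹.
∠G(j16.9) = −90° − arctan(16.9/3.26) ≈ -169.07°
PM = 180° + (-169.07°) = 10.93°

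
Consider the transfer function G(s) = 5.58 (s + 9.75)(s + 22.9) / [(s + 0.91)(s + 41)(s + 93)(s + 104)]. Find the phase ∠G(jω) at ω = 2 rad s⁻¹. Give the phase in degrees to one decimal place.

-54.1°

∠(j2 + 9.75) = arctan(2/9.75) = 11.59°
∠(j2 + 22.9) = arctan(2/22.9) = 4.99°
∠(j2 + 0.91) = arctan(2/0.91) = 65.53°
∠(j2 + 41) = arctan(2/41) = 2.79°
∠(j2 + 93) = arctan(2/93) = 1.23°
∠(j2 + 104) = arctan(2/104) = 1.10°
∠G(j2) = 11.59° + 4.99° − (65.53° + 2.79° + 1.23° + 1.10°) = -54.08°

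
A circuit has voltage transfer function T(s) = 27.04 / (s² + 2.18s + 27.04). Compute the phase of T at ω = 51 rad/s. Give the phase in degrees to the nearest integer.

-178°

∠[(j51)² + 2.18(j51) + 27.04] = ∠[-2574 + j111.18] = 177.53°
∠T(j51) = −177.53° = -177.53°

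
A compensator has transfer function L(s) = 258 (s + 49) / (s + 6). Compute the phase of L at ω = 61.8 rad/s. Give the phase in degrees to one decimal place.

∠(j61.8 + 49) = arctan(61.8/49) = 51.59°
∠(j61.8 + 6) = arctan(61.8/6) = 84.45°
∠L(j61.8) = 51.59° − 84.45° = -32.86°

-32.9°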